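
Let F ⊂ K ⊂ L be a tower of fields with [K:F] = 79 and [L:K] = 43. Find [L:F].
[L:F] = 3397

The tower law says that for any tower of field extensions F ⊂ K ⊂ L with finite degrees, [L:F] = [L:K] · [K:F]. Here this gives [L:F] = 43 · 79 = 3397.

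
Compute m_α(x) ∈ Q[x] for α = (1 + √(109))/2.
m_α(x) = x^2 - x - 27

From 2α - 1 = √(109), squaring gives (2α - 1)^2 = 109, i.e. 4α^2 - 4α + 1 = 109, so α^2 - α + (1 - 109)/4 = 0. Since 109 ≡ 1 (mod 4), (1 - 109)/4 = -27 ∈ Z. The polynomial x^2 - x - 27 has discriminant 1 - 4·(-27) = 109, which is not a perfect square in Q (d = 109 is squarefree and ≠ 1), so x^2 - x - 27 is irreducible over Q. It is the minimal polynomial of α.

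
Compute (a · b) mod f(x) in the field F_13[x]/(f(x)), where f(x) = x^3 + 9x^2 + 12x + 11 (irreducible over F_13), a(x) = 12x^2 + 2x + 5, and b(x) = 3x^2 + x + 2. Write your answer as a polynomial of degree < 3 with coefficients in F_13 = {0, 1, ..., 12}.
a · b ≡ 10x^2 + 9x + 9 (mod f(x))

Multiply in F_13[x]: a(x)·b(x) = (12x^2 + 2x + 5)·(3x^2 + x + 2) = 10x^4 + 5x^3 + 2x^2 + 9x + 10. This has degree ≥ 3, so divide by f(x) over F_13: 10x^4 + 5x^3 + 2x^2 + 9x + 10 = (10x + 6)·(x^3 + 9x^2 + 12x + 11) + (10x^2 + 9x + 9). Hence a·b ≡ 10x^2 + 9x + 9 (mod f). (F_13[x]/(f) is a field with 13^3 = 2197 elements since f is irreducible of degree 3.)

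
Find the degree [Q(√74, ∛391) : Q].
[Q(√74, ∛391) : Q] = 6

Let L = Q(√74, ∛391). Since Q(√74) ⊂ L and [Q(√74):Q] = 2, the tower law gives 2 | [L:Q]. Likewise Q(∛391) ⊂ L with [Q(∛391):Q] = 3 (because 391 is not a perfect cube), so 3 | [L:Q]. As gcd(2,3) = 1, [L:Q] is divisible by 6. Conversely L is generated over Q by √74 and ∛391, so [L:Q] ≤ 2·3 = 6. Therefore [Q(√74, ∛391) : Q] = 6.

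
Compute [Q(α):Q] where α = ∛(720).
[Q(α):Q] = 3

The minimal polynomial of α is x^3 - 720, irreducible over Q since 720 is not a perfect cube (so x^3 - 720 has no rational root). Hence [Q(α):Q] = deg(m_α) = 3.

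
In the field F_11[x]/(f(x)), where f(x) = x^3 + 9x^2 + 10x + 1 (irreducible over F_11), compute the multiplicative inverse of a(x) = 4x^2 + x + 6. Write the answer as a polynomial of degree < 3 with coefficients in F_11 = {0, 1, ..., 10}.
a(x)^(-1) ≡ 7x^2 + 5x + 3 (mod f(x))

Since f is irreducible over F_11, F_11[x]/(f) is a field and a(x) ≠ 0 has an inverse. Apply the extended Euclidean algorithm to f(x) and a(x) in F_11[x]: f(x) = (3x + 7)·a(x) + (7x + 3);  a(x) = (10x + 10)·(7x + 3) + (9). The last nonzero remainder is the constant 9 = gcd(f, a) in F_11. Back-substituting through the division chain expresses 9 = s(x)·a(x) + t(x)·f(x) with s(x) ≡ 8x^2 + x + 5 (mod f), so (8x^2 + x + 5)·a(x) ≡ 9 (mod f). Multiplying by 9^(-1) ≡ 5 in F_11 gives a(x)^(-1) ≡ 5·(8x^2 + x + 5) ≡ 7x^2 + 5x + 3 (mod f). Check: (4x^2 + x + 6)·(7x^2 + 5x + 3) = 6x^4 + 5x^3 + 4x^2 + 7 ≡ 1 (mod x^3 + 9x^2 + 10x + 1).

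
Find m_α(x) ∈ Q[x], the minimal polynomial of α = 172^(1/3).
m_α(x) = x^3 - 172

α satisfies α^3 = 172, so x^3 - 172 annihilates α. By the rational root test, a rational root p/q (in lowest terms) of x^3 - 172 would satisfy p^3 = 172 q^3, forcing q = 1 and p^3 = 172; but 172 is not a perfect cube, contradiction. A monic cubic over Q with no rational root is irreducible (any nontrivial factorization would include a linear factor). Hence x^3 - 172 is the minimal polynomial of α, and in particular [Q(α):Q] = 3.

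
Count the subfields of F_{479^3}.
F_{479^3} has 2 subfields

The subfields of F_{p^n} are exactly the fields F_{p^d} for d | n (each is the fixed field of the unique index-d subgroup of Gal(F_{p^n}/F_p) ≅ Z/nZ). The divisors of n = 3 are {1, 3}, giving 2 subfields: F_{479^1}, F_{479^3}.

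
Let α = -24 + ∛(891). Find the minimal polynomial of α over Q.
m_α(x) = x^3 + 72x^2 + 1728x + 12933

Set β = α + 24 = ∛(891), so β^3 = 891. Then (α + 24)^3 - 891 = 0, i.e. α is a root of g(x) = (x + 24)^3 - 891 = x^3 + 72x^2 + 1728x + 12933. Since g(x) = h(x + 24) where h(x) = x^3 - 891, and h is irreducible over Q (because 891 is not a perfect cube, so h has no rational root, and a monic cubic with no rational root is irreducible), g is also irreducible (irreducibility is preserved under the substitution x → x + 24). Hence m_α(x) = x^3 + 72x^2 + 1728x + 12933.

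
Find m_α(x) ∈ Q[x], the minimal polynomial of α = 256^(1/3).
m_α(x) = x^3 - 256

α satisfies α^3 = 256, so x^3 - 256 annihilates α. By the rational root test, a rational root p/q (in lowest terms) of x^3 - 256 would satisfy p^3 = 256 q^3, forcing q = 1 and p^3 = 256; but 256 is not a perfect cube, contradiction. A monic cubic over Q with no rational root is irreducible (any nontrivial factorization would include a linear factor). Hence x^3 - 256 is the minimal polynomial of α, and in particular [Q(α):Q] = 3.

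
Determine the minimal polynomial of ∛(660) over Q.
m_α(x) = x^3 - 660

α satisfies α^3 = 660, so x^3 - 660 annihilates α. By the rational root test, a rational root p/q (in lowest terms) of x^3 - 660 would satisfy p^3 = 660 q^3, forcing q = 1 and p^3 = 660; but 660 is not a perfect cube, contradiction. A monic cubic over Q with no rational root is irreducible (any nontrivial factorization would include a linear factor). Hence x^3 - 660 is the minimal polynomial of α, and in particular [Q(α):Q] = 3.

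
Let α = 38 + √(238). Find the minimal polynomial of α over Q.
m_α(x) = x^2 - 76x + 1206

From α - 38 = √(238), squaring gives (α - 38)^2 = 238, i.e. α^2 - 76α + 1444 = 238, so α^2 - 76α + 1206 = 0. The discriminant of x^2 - 76x + 1206 is (-76)^2 - 4·(1206) = 5776 - 4824 = 952, and 4·(238) is not a perfect square in Q since 238 is squarefree and ≠ 1. Hence x^2 - 76x + 1206 is irreducible over Q and is the minimal polynomial of α.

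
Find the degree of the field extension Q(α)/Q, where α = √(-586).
[Q(α):Q] = 2

[Q(α):Q] equals the degree of the minimal polynomial of α. Here α^2 = -586 and x^2 + 586 is irreducible (d = -586 is squarefree, ≠ 1, hence not a square), so deg(m_α) = 2. Thus [Q(α):Q] = 2.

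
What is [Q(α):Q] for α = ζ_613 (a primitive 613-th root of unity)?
[Q(α):Q] = 612

The minimal polynomial of ζ_613 over Q is the 613-th cyclotomic polynomial Φ_613(x), which is irreducible over Q and has degree φ(613) = 612. Hence [Q(α):Q] = φ(613) = 612.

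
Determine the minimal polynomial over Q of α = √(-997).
m_α(x) = x^2 + 997

α satisfies α^2 + 997 = 0, so x^2 + 997 annihilates α. Since d = -997 is squarefree and ≠ 1, it is not a perfect square in Q, so x^2 + 997 has no rational root and is therefore irreducible over Q (a degree-2 polynomial over a field is irreducible iff it has no root). Hence m_α(x) = x^2 + 997.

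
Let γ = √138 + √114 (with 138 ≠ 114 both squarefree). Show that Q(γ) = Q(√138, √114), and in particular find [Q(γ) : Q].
[Q(γ) : Q] = 4 (equivalently, Q(γ) = Q(√138, √114))

Obviously Q(γ) ⊆ Q(√138, √114), and [Q(√138, √114):Q] = 4 (since 138, 114 are distinct squarefree integers > 1 with 15732 not a perfect square). To show equality we compute the minimal polynomial of γ. From γ = √138 + √114: γ^2 = 138 + 2√(15732) + 114 = 252 + 2√(15732), so γ^2 - 252 = 2√(15732); squaring, (γ^2 - 252)^2 = 4·15732, i.e. γ^4 - 504γ^2 + 63504 - 62928 = 0, i.e. γ^4 - 504γ^2 + 576 = 0. So γ is a root of x^4 - 504x^2 + 576. This polynomial is irreducible over Q: it has no rational root (each ±√138 ± √114 is irrational), and any factorization into two quadratics over Q would force √(15732) ∈ Q (pairing opposite roots) or √138, √114 ∈ Q (other pairings), all impossible. Hence [Q(γ):Q] = 4 = [Q(√138, √114):Q], so Q(γ) = Q(√138, √114).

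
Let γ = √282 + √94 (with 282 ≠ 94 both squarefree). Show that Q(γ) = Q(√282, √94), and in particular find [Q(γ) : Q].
[Q(γ) : Q] = 4 (equivalently, Q(γ) = Q(√282, √94))

Obviously Q(γ) ⊆ Q(√282, √94), and [Q(√282, √94):Q] = 4 (since 282, 94 are distinct squarefree integers > 1 with 26508 not a perfect square). To show equality we compute the minimal polynomial of γ. From γ = √282 + √94: γ^2 = 282 + 2√(26508) + 94 = 376 + 2√(26508), so γ^2 - 376 = 2√(26508); squaring, (γ^2 - 376)^2 = 4·26508, i.e. γ^4 - 752γ^2 + 141376 - 106032 = 0, i.e. γ^4 - 752γ^2 + 35344 = 0. So γ is a root of x^4 - 752x^2 + 35344. This polynomial is irreducible over Q: it has no rational root (each ±√282 ± √94 is irrational), and any factorization into two quadratics over Q would force √(26508) ∈ Q (pairing opposite roots) or √282, √94 ∈ Q (other pairings), all impossible. Hence [Q(γ):Q] = 4 = [Q(√282, √94):Q], so Q(γ) = Q(√282, √94).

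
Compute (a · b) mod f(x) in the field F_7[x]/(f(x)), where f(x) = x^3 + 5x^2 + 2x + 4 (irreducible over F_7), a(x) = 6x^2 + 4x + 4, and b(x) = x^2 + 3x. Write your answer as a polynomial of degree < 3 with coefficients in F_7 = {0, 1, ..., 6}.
a · b ≡ 2x^2 + 4x + 4 (mod f(x))

Multiply in F_7[x]: a(x)·b(x) = (6x^2 + 4x + 4)·(x^2 + 3x) = 6x^4 + x^3 + 2x^2 + 5x. This has degree ≥ 3, so divide by f(x) over F_7: 6x^4 + x^3 + 2x^2 + 5x = (6x + 6)·(x^3 + 5x^2 + 2x + 4) + (2x^2 + 4x + 4). Hence a·b ≡ 2x^2 + 4x + 4 (mod f). (F_7[x]/(f) is a field with 7^3 = 343 elements since f is irreducible of degree 3.)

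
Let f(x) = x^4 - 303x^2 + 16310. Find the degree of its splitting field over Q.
[K : Q] = 4

Solving the quadratic in x^2: x^2 = (303 ± √(303^2 - 4·16310))/2 = (303 ± √26569)/2 = (303 ± 163)/2, giving x^2 = 233 or x^2 = 70. So f(x) = (x^2 - 233)(x^2 - 70) and the roots of f are ±√233, ±√70. Hence the splitting field is K = Q(√233, √70). Since 233 and 70 are distinct squarefree integers > 1, their product 16310 is not a perfect square, so √70 ∉ Q(√233). By the tower law [K:Q] = [Q(√233,√70):Q(√233)] · [Q(√233):Q] = 2 · 2 = 4.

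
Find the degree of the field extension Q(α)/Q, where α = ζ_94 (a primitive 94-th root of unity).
[Q(α):Q] = 46

The minimal polynomial of ζ_94 over Q is the 94-th cyclotomic polynomial Φ_94(x), which is irreducible over Q and has degree φ(94) = 46. Hence [Q(α):Q] = φ(94) = 46.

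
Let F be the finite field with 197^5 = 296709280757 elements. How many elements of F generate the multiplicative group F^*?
There are φ(296709280756) = 126785736000 primitive elements

F_q^* is cyclic of order q - 1 = 296709280756. A cyclic group of order m has exactly φ(m) generators. Here m = 296709280756 = 2^2 · 7^2 · 661 · 991 · 2311, so the number of primitive elements is φ(296709280756) = 126785736000.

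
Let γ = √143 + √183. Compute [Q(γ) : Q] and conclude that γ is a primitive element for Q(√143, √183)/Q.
[Q(γ) : Q] = 4 (equivalently, Q(γ) = Q(√143, √183))

Obviously Q(γ) ⊆ Q(√143, √183), and [Q(√143, √183):Q] = 4 (since 143, 183 are distinct squarefree integers > 1 with 26169 not a perfect square). To show equality we compute the minimal polynomial of γ. From γ = √143 + √183: γ^2 = 143 + 2√(26169) + 183 = 326 + 2√(26169), so γ^2 - 326 = 2√(26169); squaring, (γ^2 - 326)^2 = 4·26169, i.e. γ^4 - 652γ^2 + 106276 - 104676 = 0, i.e. γ^4 - 652γ^2 + 1600 = 0. So γ is a root of x^4 - 652x^2 + 1600. This polynomial is irreducible over Q: it has no rational root (each ±√143 ± √183 is irrational), and any factorization into two quadratics over Q would force √(26169) ∈ Q (pairing opposite roots) or √143, √183 ∈ Q (other pairings), all impossible. Hence [Q(γ):Q] = 4 = [Q(√143, √183):Q], so Q(γ) = Q(√143, √183).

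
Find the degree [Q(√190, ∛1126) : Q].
[Q(√190, ∛1126) : Q] = 6

Let L = Q(√190, ∛1126). Since Q(√190) ⊂ L and [Q(√190):Q] = 2, the tower law gives 2 | [L:Q]. Likewise Q(∛1126) ⊂ L with [Q(∛1126):Q] = 3 (because 1126 is not a perfect cube), so 3 | [L:Q]. As gcd(2,3) = 1, [L:Q] is divisible by 6. Conversely L is generated over Q by √190 and ∛1126, so [L:Q] ≤ 2·3 = 6. Therefore [Q(√190, ∛1126) : Q] = 6.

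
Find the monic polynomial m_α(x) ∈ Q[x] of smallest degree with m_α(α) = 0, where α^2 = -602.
m_α(x) = x^2 + 602

α satisfies α^2 + 602 = 0, so x^2 + 602 annihilates α. Since d = -602 is squarefree and ≠ 1, it is not a perfect square in Q, so x^2 + 602 has no rational root and is therefore irreducible over Q (a degree-2 polynomial over a field is irreducible iff it has no root). Hence m_α(x) = x^2 + 602.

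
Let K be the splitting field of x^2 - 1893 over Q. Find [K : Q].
[K : Q] = 2

f(x) = x^2 - 1893 factors as (x - √1893)(x + √1893). The splitting field is K = Q(√1893). Since 1893 is squarefree and > 1, it is not a perfect square, so x^2 - 1893 is irreducible over Q and [Q(√1893) : Q] = 2. Hence [K : Q] = 2.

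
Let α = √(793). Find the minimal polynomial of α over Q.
m_α(x) = x^2 - 793

α satisfies α^2 - 793 = 0, so x^2 - 793 annihilates α. Since d = 793 is squarefree and ≠ 1, it is not a perfect square in Q, so x^2 - 793 has no rational root and is therefore irreducible over Q (a degree-2 polynomial over a field is irreducible iff it has no root). Hence m_α(x) = x^2 - 793.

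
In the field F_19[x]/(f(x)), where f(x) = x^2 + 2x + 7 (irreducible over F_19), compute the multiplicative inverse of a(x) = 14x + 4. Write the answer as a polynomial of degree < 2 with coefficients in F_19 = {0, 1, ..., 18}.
a(x)^(-1) ≡ 8x + 11 (mod f(x))

Since f is irreducible over F_19, F_19[x]/(f) is a field and a(x) ≠ 0 has an inverse. Apply the extended Euclidean algorithm to f(x) and a(x) in F_19[x]: f(x) = (15x + 4)·a(x) + (10). The last nonzero remainder is the constant 10 = gcd(f, a) in F_19. Back-substituting through the division chain expresses 10 = s(x)·a(x) + t(x)·f(x) with s(x) ≡ 4x + 15 (mod f), so (4x + 15)·a(x) ≡ 10 (mod f). Multiplying by 10^(-1) ≡ 2 in F_19 gives a(x)^(-1) ≡ 2·(4x + 15) ≡ 8x + 11 (mod f). Check: (14x + 4)·(8x + 11) = 17x^2 + 15x + 6 ≡ 1 (mod x^2 + 2x + 7).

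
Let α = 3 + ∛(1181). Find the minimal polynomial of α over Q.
m_α(x) = x^3 - 9x^2 + 27x - 1208

Set β = α - 3 = ∛(1181), so β^3 = 1181. Then (α - 3)^3 - 1181 = 0, i.e. α is a root of g(x) = (x - 3)^3 - 1181 = x^3 - 9x^2 + 27x - 1208. Since g(x) = h(x - 3) where h(x) = x^3 - 1181, and h is irreducible over Q (because 1181 is not a perfect cube, so h has no rational root, and a monic cubic with no rational root is irreducible), g is also irreducible (irreducibility is preserved under the substitution x → x - 3). Hence m_α(x) = x^3 - 9x^2 + 27x - 1208.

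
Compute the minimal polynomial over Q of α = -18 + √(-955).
m_α(x) = x^2 + 36x + 1279

From α + 18 = √(-955), squaring gives (α + 18)^2 = -955, i.e. α^2 + 36α + 324 = -955, so α^2 + 36α + 1279 = 0. The discriminant of x^2 + 36x + 1279 is (36)^2 - 4·(1279) = 1296 - 5116 = -3820, and 4·(-955) is not a perfect square in Q since -955 is squarefree and ≠ 1. Hence x^2 + 36x + 1279 is irreducible over Q and is the minimal polynomial of α.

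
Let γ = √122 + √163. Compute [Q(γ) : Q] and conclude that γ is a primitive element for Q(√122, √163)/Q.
[Q(γ) : Q] = 4 (equivalently, Q(γ) = Q(√122, √163))

Obviously Q(γ) ⊆ Q(√122, √163), and [Q(√122, √163):Q] = 4 (since 122, 163 are distinct squarefree integers > 1 with 19886 not a perfect square). To show equality we compute the minimal polynomial of γ. From γ = √122 + √163: γ^2 = 122 + 2√(19886) + 163 = 285 + 2√(19886), so γ^2 - 285 = 2√(19886); squaring, (γ^2 - 285)^2 = 4·19886, i.e. γ^4 - 570γ^2 + 81225 - 79544 = 0, i.e. γ^4 - 570γ^2 + 1681 = 0. So γ is a root of x^4 - 570x^2 + 1681. This polynomial is irreducible over Q: it has no rational root (each ±√122 ± √163 is irrational), and any factorization into two quadratics over Q would force √(19886) ∈ Q (pairing opposite roots) or √122, √163 ∈ Q (other pairings), all impossible. Hence [Q(γ):Q] = 4 = [Q(√122, √163):Q], so Q(γ) = Q(√122, √163).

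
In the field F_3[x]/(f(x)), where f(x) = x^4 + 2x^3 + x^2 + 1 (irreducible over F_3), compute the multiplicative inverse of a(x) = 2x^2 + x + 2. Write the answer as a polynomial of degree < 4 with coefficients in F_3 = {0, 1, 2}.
a(x)^(-1) ≡ x^2 (mod f(x))

Since f is irreducible over F_3, F_3[x]/(f) is a field and a(x) ≠ 0 has an inverse. Apply the extended Euclidean algorithm to f(x) and a(x) in F_3[x]: f(x) = (2x^2)·a(x) + (1). The last nonzero remainder is the constant 1 = gcd(f, a) in F_3. Back-substituting through the division chain expresses 1 = s(x)·a(x) + t(x)·f(x) with s(x) ≡ x^2 (mod f), so a(x)^(-1) ≡ s(x) = x^2 (mod f). Check: (2x^2 + x + 2)·(x^2) = 2x^4 + x^3 + 2x^2 ≡ 1 (mod x^4 + 2x^3 + x^2 + 1).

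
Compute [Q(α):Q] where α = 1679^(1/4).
[Q(α):Q] = 4

α is a root of x^4 - 1679. By Eisenstein's criterion at the prime p = 23 (which divides the constant term 1679 but p^2 = 529 does not, since 1679 is squarefree), x^4 - 1679 is irreducible over Q. Hence [Q(α):Q] = 4.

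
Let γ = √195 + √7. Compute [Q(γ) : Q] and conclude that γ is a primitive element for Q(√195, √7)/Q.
[Q(γ) : Q] = 4 (equivalently, Q(γ) = Q(√195, √7))

Obviously Q(γ) ⊆ Q(√195, √7), and [Q(√195, √7):Q] = 4 (since 195, 7 are distinct squarefree integers > 1 with 1365 not a perfect square). To show equality we compute the minimal polynomial of γ. From γ = √195 + √7: γ^2 = 195 + 2√(1365) + 7 = 202 + 2√(1365), so γ^2 - 202 = 2√(1365); squaring, (γ^2 - 202)^2 = 4·1365, i.e. γ^4 - 404γ^2 + 40804 - 5460 = 0, i.e. γ^4 - 404γ^2 + 35344 = 0. So γ is a root of x^4 - 404x^2 + 35344. This polynomial is irreducible over Q: it has no rational root (each ±√195 ± √7 is irrational), and any factorization into two quadratics over Q would force √(1365) ∈ Q (pairing opposite roots) or √195, √7 ∈ Q (other pairings), all impossible. Hence [Q(γ):Q] = 4 = [Q(√195, √7):Q], so Q(γ) = Q(√195, √7).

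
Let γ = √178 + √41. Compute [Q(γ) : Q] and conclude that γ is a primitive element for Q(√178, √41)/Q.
[Q(γ) : Q] = 4 (equivalently, Q(γ) = Q(√178, √41))

Obviously Q(γ) ⊆ Q(√178, √41), and [Q(√178, √41):Q] = 4 (since 178, 41 are distinct squarefree integers > 1 with 7298 not a perfect square). To show equality we compute the minimal polynomial of γ. From γ = √178 + √41: γ^2 = 178 + 2√(7298) + 41 = 219 + 2√(7298), so γ^2 - 219 = 2√(7298); squaring, (γ^2 - 219)^2 = 4·7298, i.e. γ^4 - 438γ^2 + 47961 - 29192 = 0, i.e. γ^4 - 438γ^2 + 18769 = 0. So γ is a root of x^4 - 438x^2 + 18769. This polynomial is irreducible over Q: it has no rational root (each ±√178 ± √41 is irrational), and any factorization into two quadratics over Q would force √(7298) ∈ Q (pairing opposite roots) or √178, √41 ∈ Q (other pairings), all impossible. Hence [Q(γ):Q] = 4 = [Q(√178, √41):Q], so Q(γ) = Q(√178, √41).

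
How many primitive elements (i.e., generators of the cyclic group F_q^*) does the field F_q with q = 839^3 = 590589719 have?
There are φ(590589718) = 294589680 primitive elements

F_q^* is cyclic of order q - 1 = 590589718. A cyclic group of order m has exactly φ(m) generators. Here m = 590589718 = 2 · 419 · 704761, so the number of primitive elements is φ(590589718) = 294589680.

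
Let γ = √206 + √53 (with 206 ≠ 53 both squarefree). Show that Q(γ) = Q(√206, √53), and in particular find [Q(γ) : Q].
[Q(γ) : Q] = 4 (equivalently, Q(γ) = Q(√206, √53))

Obviously Q(γ) ⊆ Q(√206, √53), and [Q(√206, √53):Q] = 4 (since 206, 53 are distinct squarefree integers > 1 with 10918 not a perfect square). To show equality we compute the minimal polynomial of γ. From γ = √206 + √53: γ^2 = 206 + 2√(10918) + 53 = 259 + 2√(10918), so γ^2 - 259 = 2√(10918); squaring, (γ^2 - 259)^2 = 4·10918, i.e. γ^4 - 518γ^2 + 67081 - 43672 = 0, i.e. γ^4 - 518γ^2 + 23409 = 0. So γ is a root of x^4 - 518x^2 + 23409. This polynomial is irreducible over Q: it has no rational root (each ±√206 ± √53 is irrational), and any factorization into two quadratics over Q would force √(10918) ∈ Q (pairing opposite roots) or √206, √53 ∈ Q (other pairings), all impossible. Hence [Q(γ):Q] = 4 = [Q(√206, √53):Q], so Q(γ) = Q(√206, √53).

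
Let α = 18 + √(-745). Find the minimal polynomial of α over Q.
m_α(x) = x^2 - 36x + 1069

From α - 18 = √(-745), squaring gives (α - 18)^2 = -745, i.e. α^2 - 36α + 324 = -745, so α^2 - 36α + 1069 = 0. The discriminant of x^2 - 36x + 1069 is (-36)^2 - 4·(1069) = 1296 - 4276 = -2980, and 4·(-745) is not a perfect square in Q since -745 is squarefree and ≠ 1. Hence x^2 - 36x + 1069 is irreducible over Q and is the minimal polynomial of α.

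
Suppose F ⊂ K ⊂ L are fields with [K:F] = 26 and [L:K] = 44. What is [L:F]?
[L:F] = 1144

The tower law says that for any tower of field extensions F ⊂ K ⊂ L with finite degrees, [L:F] = [L:K] · [K:F]. Here this gives [L:F] = 44 · 26 = 1144.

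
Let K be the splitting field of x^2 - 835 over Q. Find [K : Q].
[K : Q] = 2

f(x) = x^2 - 835 factors as (x - √835)(x + √835). The splitting field is K = Q(√835). Since 835 is squarefree and > 1, it is not a perfect square, so x^2 - 835 is irreducible over Q and [Q(√835) : Q] = 2. Hence [K : Q] = 2.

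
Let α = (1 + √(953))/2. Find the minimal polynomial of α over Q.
m_α(x) = x^2 - x - 238

From 2α - 1 = √(953), squaring gives (2α - 1)^2 = 953, i.e. 4α^2 - 4α + 1 = 953, so α^2 - α + (1 - 953)/4 = 0. Since 953 ≡ 1 (mod 4), (1 - 953)/4 = -238 ∈ Z. The polynomial x^2 - x - 238 has discriminant 1 - 4·(-238) = 953, which is not a perfect square in Q (d = 953 is squarefree and ≠ 1), so x^2 - x - 238 is irreducible over Q. It is the minimal polynomial of α.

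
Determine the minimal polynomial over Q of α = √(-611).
m_α(x) = x^2 + 611

α satisfies α^2 + 611 = 0, so x^2 + 611 annihilates α. Since d = -611 is squarefree and ≠ 1, it is not a perfect square in Q, so x^2 + 611 has no rational root and is therefore irreducible over Q (a degree-2 polynomial over a field is irreducible iff it has no root). Hence m_α(x) = x^2 + 611.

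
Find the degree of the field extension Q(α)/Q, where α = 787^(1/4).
[Q(α):Q] = 4

α is a root of x^4 - 787. By Eisenstein's criterion at the prime p = 787 (which divides the constant term 787 but p^2 = 619369 does not, since 787 is squarefree), x^4 - 787 is irreducible over Q. Hence [Q(α):Q] = 4.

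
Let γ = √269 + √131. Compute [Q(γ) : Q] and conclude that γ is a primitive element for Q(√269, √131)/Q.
[Q(γ) : Q] = 4 (equivalently, Q(γ) = Q(√269, √131))

Obviously Q(γ) ⊆ Q(√269, √131), and [Q(√269, √131):Q] = 4 (since 269, 131 are distinct squarefree integers > 1 with 35239 not a perfect square). To show equality we compute the minimal polynomial of γ. From γ = √269 + √131: γ^2 = 269 + 2√(35239) + 131 = 400 + 2√(35239), so γ^2 - 400 = 2√(35239); squaring, (γ^2 - 400)^2 = 4·35239, i.e. γ^4 - 800γ^2 + 160000 - 140956 = 0, i.e. γ^4 - 800γ^2 + 19044 = 0. So γ is a root of x^4 - 800x^2 + 19044. This polynomial is irreducible over Q: it has no rational root (each ±√269 ± √131 is irrational), and any factorization into two quadratics over Q would force √(35239) ∈ Q (pairing opposite roots) or √269, √131 ∈ Q (other pairings), all impossible. Hence [Q(γ):Q] = 4 = [Q(√269, √131):Q], so Q(γ) = Q(√269, √131).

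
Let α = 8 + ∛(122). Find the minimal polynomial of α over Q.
m_α(x) = x^3 - 24x^2 + 192x - 634

Set β = α - 8 = ∛(122), so β^3 = 122. Then (α - 8)^3 - 122 = 0, i.e. α is a root of g(x) = (x - 8)^3 - 122 = x^3 - 24x^2 + 192x - 634. Since g(x) = h(x - 8) where h(x) = x^3 - 122, and h is irreducible over Q (because 122 is not a perfect cube, so h has no rational root, and a monic cubic with no rational root is irreducible), g is also irreducible (irreducibility is preserved under the substitution x → x - 8). Hence m_α(x) = x^3 - 24x^2 + 192x - 634.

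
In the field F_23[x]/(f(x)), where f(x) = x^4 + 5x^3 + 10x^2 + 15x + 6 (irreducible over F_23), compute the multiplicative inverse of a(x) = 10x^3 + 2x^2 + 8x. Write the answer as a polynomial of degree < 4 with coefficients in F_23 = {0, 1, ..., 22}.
a(x)^(-1) ≡ 3x^3 + 15x + 11 (mod f(x))

Since f is irreducible over F_23, F_23[x]/(f) is a field and a(x) ≠ 0 has an inverse. Apply the extended Euclidean algorithm to f(x) and a(x) in F_23[x]: f(x) = (7x + 6)·a(x) + (11x^2 + 13x + 6);  a(x) = (3x + 5)·(11x^2 + 13x + 6) + (17x + 16);  (11x^2 + 13x + 6) = (2x + 7)·(17x + 16) + (9). The last nonzero remainder is the constant 9 = gcd(f, a) in F_23. Back-substituting through the division chain expresses 9 = s(x)·a(x) + t(x)·f(x) with s(x) ≡ 4x^3 + 20x + 7 (mod f), so (4x^3 + 20x + 7)·a(x) ≡ 9 (mod f). Multiplying by 9^(-1) ≡ 18 in F_23 gives a(x)^(-1) ≡ 18·(4x^3 + 20x + 7) ≡ 3x^3 + 15x + 11 (mod f). Check: (10x^3 + 2x^2 + 8x)·(3x^3 + 15x + 11) = 7x^6 + 6x^5 + 13x^4 + 2x^3 + 4x^2 + 19x ≡ 1 (mod x^4 + 5x^3 + 10x^2 + 15x + 6).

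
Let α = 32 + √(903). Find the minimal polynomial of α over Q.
m_α(x) = x^2 - 64x + 121

From α - 32 = √(903), squaring gives (α - 32)^2 = 903, i.e. α^2 - 64α + 1024 = 903, so α^2 - 64α + 121 = 0. The discriminant of x^2 - 64x + 121 is (-64)^2 - 4·(121) = 4096 - 484 = 3612, and 4·(903) is not a perfect square in Q since 903 is squarefree and ≠ 1. Hence x^2 - 64x + 121 is irreducible over Q and is the minimal polynomial of α.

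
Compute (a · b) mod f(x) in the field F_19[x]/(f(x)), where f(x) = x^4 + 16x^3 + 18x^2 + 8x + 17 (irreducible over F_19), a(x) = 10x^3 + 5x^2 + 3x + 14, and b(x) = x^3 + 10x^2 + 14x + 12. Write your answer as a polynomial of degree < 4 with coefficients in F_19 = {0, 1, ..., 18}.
a · b ≡ 4x^3 + 18x^2 + 8x + 16 (mod f(x))

Multiply in F_19[x]: a(x)·b(x) = (10x^3 + 5x^2 + 3x + 14)·(x^3 + 10x^2 + 14x + 12) = 10x^6 + 10x^5 + 3x^4 + 6x^3 + 14x^2 + 4x + 16. This has degree ≥ 4, so divide by f(x) over F_19: 10x^6 + 10x^5 + 3x^4 + 6x^3 + 14x^2 + 4x + 16 = (10x^2 + 2x)·(x^4 + 16x^3 + 18x^2 + 8x + 17) + (4x^3 + 18x^2 + 8x + 16). Hence a·b ≡ 4x^3 + 18x^2 + 8x + 16 (mod f). (F_19[x]/(f) is a field with 19^4 = 130321 elements since f is irreducible of degree 4.)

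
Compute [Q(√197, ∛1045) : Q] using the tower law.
[Q(√197, ∛1045) : Q] = 6

Let L = Q(√197, ∛1045). Since Q(√197) ⊂ L and [Q(√197):Q] = 2, the tower law gives 2 | [L:Q]. Likewise Q(∛1045) ⊂ L with [Q(∛1045):Q] = 3 (because 1045 is not a perfect cube), so 3 | [L:Q]. As gcd(2,3) = 1, [L:Q] is divisible by 6. Conversely L is generated over Q by √197 and ∛1045, so [L:Q] ≤ 2·3 = 6. Therefore [Q(√197, ∛1045) : Q] = 6.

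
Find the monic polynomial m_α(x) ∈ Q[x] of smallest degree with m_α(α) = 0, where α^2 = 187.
m_α(x) = x^2 - 187

α satisfies α^2 - 187 = 0, so x^2 - 187 annihilates α. Since d = 187 is squarefree and ≠ 1, it is not a perfect square in Q, so x^2 - 187 has no rational root and is therefore irreducible over Q (a degree-2 polynomial over a field is irreducible iff it has no root). Hence m_α(x) = x^2 - 187.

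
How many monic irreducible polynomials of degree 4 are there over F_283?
There are 1603541958 monic irreducible polynomials of degree 4 over F_283

Each element of F_{283^4} that lies in no proper subfield is a root of exactly one monic irreducible of degree 4 over F_283, and each such polynomial has 4 distinct roots in F_{283^4}. By Möbius inversion the count is N_283(4) = (1/4) Σ_{d|4} μ(4/d) · 283^d = (1/4)(μ(4)·283^1 + μ(2)·283^2 + μ(1)·283^4) = 6414167832/4 = 1603541958.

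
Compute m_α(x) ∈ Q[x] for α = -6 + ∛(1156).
m_α(x) = x^3 + 18x^2 + 108x - 940

Set β = α + 6 = ∛(1156), so β^3 = 1156. Then (α + 6)^3 - 1156 = 0, i.e. α is a root of g(x) = (x + 6)^3 - 1156 = x^3 + 18x^2 + 108x - 940. Since g(x) = h(x + 6) where h(x) = x^3 - 1156, and h is irreducible over Q (because 1156 is not a perfect cube, so h has no rational root, and a monic cubic with no rational root is irreducible), g is also irreducible (irreducibility is preserved under the substitution x → x + 6). Hence m_α(x) = x^3 + 18x^2 + 108x - 940.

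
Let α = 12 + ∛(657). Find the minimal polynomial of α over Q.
m_α(x) = x^3 - 36x^2 + 432x - 2385

Set β = α - 12 = ∛(657), so β^3 = 657. Then (α - 12)^3 - 657 = 0, i.e. α is a root of g(x) = (x - 12)^3 - 657 = x^3 - 36x^2 + 432x - 2385. Since g(x) = h(x - 12) where h(x) = x^3 - 657, and h is irreducible over Q (because 657 is not a perfect cube, so h has no rational root, and a monic cubic with no rational root is irreducible), g is also irreducible (irreducibility is preserved under the substitution x → x - 12). Hence m_α(x) = x^3 - 36x^2 + 432x - 2385.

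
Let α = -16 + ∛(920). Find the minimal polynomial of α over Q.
m_α(x) = x^3 + 48x^2 + 768x + 3176

Set β = α + 16 = ∛(920), so β^3 = 920. Then (α + 16)^3 - 920 = 0, i.e. α is a root of g(x) = (x + 16)^3 - 920 = x^3 + 48x^2 + 768x + 3176. Since g(x) = h(x + 16) where h(x) = x^3 - 920, and h is irreducible over Q (because 920 is not a perfect cube, so h has no rational root, and a monic cubic with no rational root is irreducible), g is also irreducible (irreducibility is preserved under the substitution x → x + 16). Hence m_α(x) = x^3 + 48x^2 + 768x + 3176.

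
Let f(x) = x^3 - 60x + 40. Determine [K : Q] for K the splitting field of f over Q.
[K : Q] = 6

By the rational root test, any rational root of the monic integer polynomial f(x) = x^3 - 60x + 40 must be an integer dividing the constant term 40, i.e. one of ±{1, 2, 4, 5, 8, 10, 20, 40}. Evaluating: f(1) = -19, f(-1) = 99, f(2) = -72, f(-2) = 152, f(4) = -136, f(-4) = 216, f(5) = -135, f(-5) = 215, f(8) = 72, f(-8) = 8, f(10) = 440, f(-10) = -360, f(20) = 6840, f(-20) = -6760, f(40) = 61640, f(-40) = -61560; none is 0, so f has no rational root and is therefore irreducible over Q (a cubic with no linear factor over a field is irreducible). For an irreducible cubic, the Galois group is A_3 or S_3 according as the discriminant disc(f) = -4a^3 - 27b^2 = -4·(-60)^3 - 27·(40)^2 = 820800 is or is not a square in Q. Here disc(f) = 820800 is not a perfect square in Q, so the Galois group of f over Q is not contained in A_3 and must be all of S_3. The splitting field has degree |S_3| = 6 over Q, so [K : Q] = 6.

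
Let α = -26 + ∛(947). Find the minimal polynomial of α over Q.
m_α(x) = x^3 + 78x^2 + 2028x + 16629

Set β = α + 26 = ∛(947), so β^3 = 947. Then (α + 26)^3 - 947 = 0, i.e. α is a root of g(x) = (x + 26)^3 - 947 = x^3 + 78x^2 + 2028x + 16629. Since g(x) = h(x + 26) where h(x) = x^3 - 947, and h is irreducible over Q (because 947 is not a perfect cube, so h has no rational root, and a monic cubic with no rational root is irreducible), g is also irreducible (irreducibility is preserved under the substitution x → x + 26). Hence m_α(x) = x^3 + 78x^2 + 2028x + 16629.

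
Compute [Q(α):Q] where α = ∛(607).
[Q(α):Q] = 3

The minimal polynomial of α is x^3 - 607, irreducible over Q since 607 is not a perfect cube (so x^3 - 607 has no rational root). Hence [Q(α):Q] = deg(m_α) = 3.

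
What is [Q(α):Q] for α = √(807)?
[Q(α):Q] = 2

[Q(α):Q] equals the degree of the minimal polynomial of α. Here α^2 = 807 and x^2 - 807 is irreducible (d = 807 is squarefree, ≠ 1, hence not a square), so deg(m_α) = 2. Thus [Q(α):Q] = 2.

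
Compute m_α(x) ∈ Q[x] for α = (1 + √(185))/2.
m_α(x) = x^2 - x - 46

From 2α - 1 = √(185), squaring gives (2α - 1)^2 = 185, i.e. 4α^2 - 4α + 1 = 185, so α^2 - α + (1 - 185)/4 = 0. Since 185 ≡ 1 (mod 4), (1 - 185)/4 = -46 ∈ Z. The polynomial x^2 - x - 46 has discriminant 1 - 4·(-46) = 185, which is not a perfect square in Q (d = 185 is squarefree and ≠ 1), so x^2 - x - 46 is irreducible over Q. It is the minimal polynomial of α.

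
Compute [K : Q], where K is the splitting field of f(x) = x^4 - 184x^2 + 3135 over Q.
[K : Q] = 4

Solving the quadratic in x^2: x^2 = (184 ± √(184^2 - 4·3135))/2 = (184 ± √21316)/2 = (184 ± 146)/2, giving x^2 = 19 or x^2 = 165. So f(x) = (x^2 - 19)(x^2 - 165) and the roots of f are ±√19, ±√165. Hence the splitting field is K = Q(√19, √165). Since 19 and 165 are distinct squarefree integers > 1, their product 3135 is not a perfect square, so √165 ∉ Q(√19). By the tower law [K:Q] = [Q(√19,√165):Q(√19)] · [Q(√19):Q] = 2 · 2 = 4.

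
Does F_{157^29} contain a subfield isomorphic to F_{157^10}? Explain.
No: F_{157^10} is not a subfield of F_{157^29}

F_{p^m} embeds in F_{p^n} iff m | n. Here 10 ∤ 29 (since 29 = 2·10 + 9 with remainder 9 ≠ 0), so F_{157^10} is not a subfield of F_{157^29}. Equivalently: if it were, the tower law would give 10 = [F_{157^10}:F_157] dividing [F_{157^29}:F_157] = 29, contradiction.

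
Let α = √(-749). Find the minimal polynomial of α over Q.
m_α(x) = x^2 + 749

α satisfies α^2 + 749 = 0, so x^2 + 749 annihilates α. Since d = -749 is squarefree and ≠ 1, it is not a perfect square in Q, so x^2 + 749 has no rational root and is therefore irreducible over Q (a degree-2 polynomial over a field is irreducible iff it has no root). Hence m_α(x) = x^2 + 749.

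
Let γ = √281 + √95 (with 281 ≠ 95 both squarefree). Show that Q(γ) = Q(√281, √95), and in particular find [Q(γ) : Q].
[Q(γ) : Q] = 4 (equivalently, Q(γ) = Q(√281, √95))

Obviously Q(γ) ⊆ Q(√281, √95), and [Q(√281, √95):Q] = 4 (since 281, 95 are distinct squarefree integers > 1 with 26695 not a perfect square). To show equality we compute the minimal polynomial of γ. From γ = √281 + √95: γ^2 = 281 + 2√(26695) + 95 = 376 + 2√(26695), so γ^2 - 376 = 2√(26695); squaring, (γ^2 - 376)^2 = 4·26695, i.e. γ^4 - 752γ^2 + 141376 - 106780 = 0, i.e. γ^4 - 752γ^2 + 34596 = 0. So γ is a root of x^4 - 752x^2 + 34596. This polynomial is irreducible over Q: it has no rational root (each ±√281 ± √95 is irrational), and any factorization into two quadratics over Q would force √(26695) ∈ Q (pairing opposite roots) or √281, √95 ∈ Q (other pairings), all impossible. Hence [Q(γ):Q] = 4 = [Q(√281, √95):Q], so Q(γ) = Q(√281, √95).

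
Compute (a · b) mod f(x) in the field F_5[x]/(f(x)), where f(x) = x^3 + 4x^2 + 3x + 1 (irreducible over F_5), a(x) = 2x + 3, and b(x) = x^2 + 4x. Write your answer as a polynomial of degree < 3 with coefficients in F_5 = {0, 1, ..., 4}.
a · b ≡ 3x^2 + x + 3 (mod f(x))

Multiply in F_5[x]: a(x)·b(x) = (2x + 3)·(x^2 + 4x) = 2x^3 + x^2 + 2x. This has degree ≥ 3, so divide by f(x) over F_5: 2x^3 + x^2 + 2x = (2)·(x^3 + 4x^2 + 3x + 1) + (3x^2 + x + 3). Hence a·b ≡ 3x^2 + x + 3 (mod f). (F_5[x]/(f) is a field with 5^3 = 125 elements since f is irreducible of degree 3.)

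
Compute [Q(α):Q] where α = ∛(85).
[Q(α):Q] = 3

The minimal polynomial of α is x^3 - 85, irreducible over Q since 85 is not a perfect cube (so x^3 - 85 has no rational root). Hence [Q(α):Q] = deg(m_α) = 3.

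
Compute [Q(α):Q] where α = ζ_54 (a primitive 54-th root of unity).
[Q(α):Q] = 18

The minimal polynomial of ζ_54 over Q is the 54-th cyclotomic polynomial Φ_54(x), which is irreducible over Q and has degree φ(54) = 18. Hence [Q(α):Q] = φ(54) = 18.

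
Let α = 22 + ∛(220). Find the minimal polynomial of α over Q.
m_α(x) = x^3 - 66x^2 + 1452x - 10868

Set β = α - 22 = ∛(220), so β^3 = 220. Then (α - 22)^3 - 220 = 0, i.e. α is a root of g(x) = (x - 22)^3 - 220 = x^3 - 66x^2 + 1452x - 10868. Since g(x) = h(x - 22) where h(x) = x^3 - 220, and h is irreducible over Q (because 220 is not a perfect cube, so h has no rational root, and a monic cubic with no rational root is irreducible), g is also irreducible (irreducibility is preserved under the substitution x → x - 22). Hence m_α(x) = x^3 - 66x^2 + 1452x - 10868.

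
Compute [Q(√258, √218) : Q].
[Q(√258, √218) : Q] = 4

[Q(√258):Q] = 2 (min poly x^2 - 258, irreducible since 258 is squarefree > 1). For the top step, suppose √218 ∈ Q(√258), say √218 = c + d√258 with c, d ∈ Q. Squaring: 218 = c^2 + 258d^2 + 2cd√258. Since √258 ∉ Q this forces 2cd = 0. If d = 0 then √218 = c ∈ Q, contradicting 218 squarefree > 1. If c = 0 then 218 = 258d^2, so 258·218 = (258d)^2 is a perfect square in Q — but 258·218 = 56244 is not a perfect square (since 258 and 218 are distinct squarefree integers). Contradiction. Hence √218 ∉ Q(√258), so x^2 - 218 stays irreducible over Q(√258) and [Q(√258, √218) : Q(√258)] = 2. By the tower law, [Q(√258, √218) : Q] = 2 · 2 = 4.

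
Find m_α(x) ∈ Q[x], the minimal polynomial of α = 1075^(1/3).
m_α(x) = x^3 - 1075

α satisfies α^3 = 1075, so x^3 - 1075 annihilates α. By the rational root test, a rational root p/q (in lowest terms) of x^3 - 1075 would satisfy p^3 = 1075 q^3, forcing q = 1 and p^3 = 1075; but 1075 is not a perfect cube, contradiction. A monic cubic over Q with no rational root is irreducible (any nontrivial factorization would include a linear factor). Hence x^3 - 1075 is the minimal polynomial of α, and in particular [Q(α):Q] = 3.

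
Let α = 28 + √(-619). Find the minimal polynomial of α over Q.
m_α(x) = x^2 - 56x + 1403

From α - 28 = √(-619), squaring gives (α - 28)^2 = -619, i.e. α^2 - 56α + 784 = -619, so α^2 - 56α + 1403 = 0. The discriminant of x^2 - 56x + 1403 is (-56)^2 - 4·(1403) = 3136 - 5612 = -2476, and 4·(-619) is not a perfect square in Q since -619 is squarefree and ≠ 1. Hence x^2 - 56x + 1403 is irreducible over Q and is the minimal polynomial of α.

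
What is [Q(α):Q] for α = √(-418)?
[Q(α):Q] = 2

[Q(α):Q] equals the degree of the minimal polynomial of α. Here α^2 = -418 and x^2 + 418 is irreducible (d = -418 is squarefree, ≠ 1, hence not a square), so deg(m_α) = 2. Thus [Q(α):Q] = 2.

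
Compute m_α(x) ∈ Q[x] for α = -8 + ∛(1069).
m_α(x) = x^3 + 24x^2 + 192x - 557

Set β = α + 8 = ∛(1069), so β^3 = 1069. Then (α + 8)^3 - 1069 = 0, i.e. α is a root of g(x) = (x + 8)^3 - 1069 = x^3 + 24x^2 + 192x - 557. Since g(x) = h(x + 8) where h(x) = x^3 - 1069, and h is irreducible over Q (because 1069 is not a perfect cube, so h has no rational root, and a monic cubic with no rational root is irreducible), g is also irreducible (irreducibility is preserved under the substitution x → x + 8). Hence m_α(x) = x^3 + 24x^2 + 192x - 557.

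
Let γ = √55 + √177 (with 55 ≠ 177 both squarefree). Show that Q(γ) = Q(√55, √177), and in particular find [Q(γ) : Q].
[Q(γ) : Q] = 4 (equivalently, Q(γ) = Q(√55, √177))

Obviously Q(γ) ⊆ Q(√55, √177), and [Q(√55, √177):Q] = 4 (since 55, 177 are distinct squarefree integers > 1 with 9735 not a perfect square). To show equality we compute the minimal polynomial of γ. From γ = √55 + √177: γ^2 = 55 + 2√(9735) + 177 = 232 + 2√(9735), so γ^2 - 232 = 2√(9735); squaring, (γ^2 - 232)^2 = 4·9735, i.e. γ^4 - 464γ^2 + 53824 - 38940 = 0, i.e. γ^4 - 464γ^2 + 14884 = 0. So γ is a root of x^4 - 464x^2 + 14884. This polynomial is irreducible over Q: it has no rational root (each ±√55 ± √177 is irrational), and any factorization into two quadratics over Q would force √(9735) ∈ Q (pairing opposite roots) or √55, √177 ∈ Q (other pairings), all impossible. Hence [Q(γ):Q] = 4 = [Q(√55, √177):Q], so Q(γ) = Q(√55, √177).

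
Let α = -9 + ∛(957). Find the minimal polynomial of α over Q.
m_α(x) = x^3 + 27x^2 + 243x - 228

Set β = α + 9 = ∛(957), so β^3 = 957. Then (α + 9)^3 - 957 = 0, i.e. α is a root of g(x) = (x + 9)^3 - 957 = x^3 + 27x^2 + 243x - 228. Since g(x) = h(x + 9) where h(x) = x^3 - 957, and h is irreducible over Q (because 957 is not a perfect cube, so h has no rational root, and a monic cubic with no rational root is irreducible), g is also irreducible (irreducibility is preserved under the substitution x → x + 9). Hence m_α(x) = x^3 + 27x^2 + 243x - 228.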